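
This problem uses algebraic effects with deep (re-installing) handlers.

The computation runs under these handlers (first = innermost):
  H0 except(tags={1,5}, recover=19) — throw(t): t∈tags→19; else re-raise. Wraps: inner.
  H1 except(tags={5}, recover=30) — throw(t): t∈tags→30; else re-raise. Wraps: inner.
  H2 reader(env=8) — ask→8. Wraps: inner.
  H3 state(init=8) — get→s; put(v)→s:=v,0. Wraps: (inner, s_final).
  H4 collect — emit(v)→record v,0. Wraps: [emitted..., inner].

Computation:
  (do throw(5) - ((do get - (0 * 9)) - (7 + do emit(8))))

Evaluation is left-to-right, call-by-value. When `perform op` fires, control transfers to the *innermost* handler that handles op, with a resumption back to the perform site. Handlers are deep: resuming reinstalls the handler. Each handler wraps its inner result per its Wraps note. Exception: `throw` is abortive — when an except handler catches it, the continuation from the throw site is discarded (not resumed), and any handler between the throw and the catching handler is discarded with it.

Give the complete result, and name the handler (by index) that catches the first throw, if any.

Evaluation trace:
throw(5) @ H0 caught ⇒ 19
H1 returns 19
H2 returns 19
H3 returns (19, 8)
H4 returns [(19, 8)]
= [(19, 8)]

Answer: [(19, 8)] ; first throw caught by: H0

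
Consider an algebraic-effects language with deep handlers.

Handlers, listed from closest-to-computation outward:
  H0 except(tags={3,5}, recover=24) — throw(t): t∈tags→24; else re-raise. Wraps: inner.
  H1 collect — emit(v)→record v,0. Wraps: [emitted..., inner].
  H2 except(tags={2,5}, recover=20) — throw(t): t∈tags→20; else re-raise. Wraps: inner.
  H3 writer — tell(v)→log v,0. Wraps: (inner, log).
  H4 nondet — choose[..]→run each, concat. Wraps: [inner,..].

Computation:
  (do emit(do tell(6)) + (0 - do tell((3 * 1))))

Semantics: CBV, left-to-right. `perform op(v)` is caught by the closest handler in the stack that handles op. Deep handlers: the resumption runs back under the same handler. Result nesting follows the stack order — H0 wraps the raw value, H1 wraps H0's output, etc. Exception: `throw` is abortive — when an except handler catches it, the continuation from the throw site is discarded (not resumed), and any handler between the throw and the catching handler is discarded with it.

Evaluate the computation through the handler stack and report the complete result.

Answer: [([0, 0], (6, 3))]

Working:
tell(6) @ H3 ⇒ log+=6
emit(0) @ H1 ⇒ out+=0
tell(3) @ H3 ⇒ log+=3
H0 returns 0
H1 returns [0, 0]
H2 returns [0, 0]
H3 returns ([0, 0], (6, 3))
H4 returns [([0, 0], (6, 3))]
= [([0, 0], (6, 3))]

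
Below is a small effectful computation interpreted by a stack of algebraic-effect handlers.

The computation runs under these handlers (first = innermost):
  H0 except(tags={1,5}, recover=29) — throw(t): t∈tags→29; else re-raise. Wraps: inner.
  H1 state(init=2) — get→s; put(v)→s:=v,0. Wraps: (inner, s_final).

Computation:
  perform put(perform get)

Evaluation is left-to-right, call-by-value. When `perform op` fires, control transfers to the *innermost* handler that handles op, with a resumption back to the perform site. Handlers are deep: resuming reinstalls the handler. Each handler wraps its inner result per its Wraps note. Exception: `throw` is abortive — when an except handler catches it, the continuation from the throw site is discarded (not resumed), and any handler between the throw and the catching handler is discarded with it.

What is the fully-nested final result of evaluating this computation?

Step-by-step:
get @ H1 ⇒ 2
put(2) @ H1 ⇒ s:=2
H0 returns 0
H1 returns (0, 2)
= (0, 2)

Answer: (0, 2)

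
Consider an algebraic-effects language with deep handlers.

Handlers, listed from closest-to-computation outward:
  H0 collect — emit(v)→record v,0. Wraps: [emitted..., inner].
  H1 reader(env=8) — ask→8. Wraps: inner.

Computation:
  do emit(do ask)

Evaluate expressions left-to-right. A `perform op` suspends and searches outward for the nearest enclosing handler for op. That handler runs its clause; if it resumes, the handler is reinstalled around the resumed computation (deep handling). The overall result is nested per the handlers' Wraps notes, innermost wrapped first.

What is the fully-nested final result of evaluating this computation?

Evaluation trace:
ask @ H1 ⇒ 8
emit(8) @ H0 ⇒ out+=8
H0 returns [8, 0]
H1 returns [8, 0]
= [8, 0]

Answer: [8, 0]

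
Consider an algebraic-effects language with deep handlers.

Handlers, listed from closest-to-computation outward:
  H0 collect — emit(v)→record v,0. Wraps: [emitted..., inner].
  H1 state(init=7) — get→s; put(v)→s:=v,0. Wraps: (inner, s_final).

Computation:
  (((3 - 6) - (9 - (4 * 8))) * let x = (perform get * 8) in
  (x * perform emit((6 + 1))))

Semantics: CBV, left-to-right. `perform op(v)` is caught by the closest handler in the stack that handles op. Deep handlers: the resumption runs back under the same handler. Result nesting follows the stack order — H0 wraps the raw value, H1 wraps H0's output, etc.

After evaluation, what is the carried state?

Step-by-step:
get @ H1 ⇒ 7
emit(7) @ H0 ⇒ out+=7
H0 returns [7, 0]
H1 returns ([7, 0], 7)
= ([7, 0], 7)

Answer: 7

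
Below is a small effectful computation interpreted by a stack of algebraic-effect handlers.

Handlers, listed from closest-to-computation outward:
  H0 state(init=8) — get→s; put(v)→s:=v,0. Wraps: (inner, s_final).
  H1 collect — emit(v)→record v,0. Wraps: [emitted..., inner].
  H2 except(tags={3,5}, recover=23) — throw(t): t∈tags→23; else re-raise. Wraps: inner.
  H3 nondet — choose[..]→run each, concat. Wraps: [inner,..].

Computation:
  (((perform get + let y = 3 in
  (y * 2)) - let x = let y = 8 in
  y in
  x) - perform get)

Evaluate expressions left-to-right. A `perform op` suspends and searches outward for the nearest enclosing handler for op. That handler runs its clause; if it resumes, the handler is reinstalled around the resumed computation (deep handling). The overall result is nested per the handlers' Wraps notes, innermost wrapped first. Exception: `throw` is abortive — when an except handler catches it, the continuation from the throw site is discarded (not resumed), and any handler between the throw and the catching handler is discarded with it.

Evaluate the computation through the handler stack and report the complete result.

Working:
get @ H0 ⇒ 8
get @ H0 ⇒ 8
H0 returns (-2, 8)
H1 returns [(-2, 8)]
H2 returns [(-2, 8)]
H3 returns [[(-2, 8)]]
= [[(-2, 8)]]

Answer: [[(-2, 8)]]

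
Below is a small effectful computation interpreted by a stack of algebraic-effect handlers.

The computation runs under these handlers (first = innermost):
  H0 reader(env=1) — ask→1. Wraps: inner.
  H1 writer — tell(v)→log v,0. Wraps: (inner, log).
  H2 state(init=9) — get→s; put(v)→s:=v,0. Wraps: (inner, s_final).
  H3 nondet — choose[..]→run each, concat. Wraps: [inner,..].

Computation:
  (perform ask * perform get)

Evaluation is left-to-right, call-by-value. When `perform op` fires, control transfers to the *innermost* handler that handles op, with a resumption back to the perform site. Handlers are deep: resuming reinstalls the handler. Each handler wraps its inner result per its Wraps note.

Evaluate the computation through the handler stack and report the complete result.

Answer: [((9, ()), 9)]

Evaluation trace:
ask @ H0 ⇒ 1
get @ H2 ⇒ 9
H0 returns 9
H1 returns (9, ())
H2 returns ((9, ()), 9)
H3 returns [((9, ()), 9)]
= [((9, ()), 9)]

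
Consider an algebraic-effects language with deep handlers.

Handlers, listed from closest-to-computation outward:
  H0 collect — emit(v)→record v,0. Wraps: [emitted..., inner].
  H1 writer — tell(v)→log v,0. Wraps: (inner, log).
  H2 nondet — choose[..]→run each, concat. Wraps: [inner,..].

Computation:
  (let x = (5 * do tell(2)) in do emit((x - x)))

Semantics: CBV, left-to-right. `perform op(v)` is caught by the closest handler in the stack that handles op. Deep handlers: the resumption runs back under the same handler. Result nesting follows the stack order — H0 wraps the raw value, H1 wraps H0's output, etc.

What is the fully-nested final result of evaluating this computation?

Answer: [([0, 0], (2))]

Step-by-step:
tell(2) @ H1 ⇒ log+=2
emit(0) @ H0 ⇒ out+=0
H0 returns [0, 0]
H1 returns ([0, 0], (2))
H2 returns [([0, 0], (2))]
= [([0, 0], (2))]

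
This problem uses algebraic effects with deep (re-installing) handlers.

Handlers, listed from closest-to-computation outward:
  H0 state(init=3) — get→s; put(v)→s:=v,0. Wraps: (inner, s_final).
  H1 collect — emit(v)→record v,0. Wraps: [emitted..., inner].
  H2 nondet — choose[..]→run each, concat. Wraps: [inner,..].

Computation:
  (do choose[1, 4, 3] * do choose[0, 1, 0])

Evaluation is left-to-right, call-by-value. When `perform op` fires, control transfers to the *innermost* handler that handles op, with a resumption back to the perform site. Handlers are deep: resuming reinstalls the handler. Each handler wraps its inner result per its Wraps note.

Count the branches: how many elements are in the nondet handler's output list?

Answer: 9

Step-by-step:
choose[1, 4, 3] @ H2
  branch[0] choose=1:
    choose[0, 1, 0] @ H2
      branch[0] choose=0:
        H0 returns (0, 3)
        H1 returns [(0, 3)]
        H2 returns [[(0, 3)]]
      branch[1] choose=1:
        H0 returns (1, 3)
        H1 returns [(1, 3)]
        H2 returns [[(1, 3)]]
      branch[2] choose=0:
        H0 returns (0, 3)
        H1 returns [(0, 3)]
        H2 returns [[(0, 3)]]
  branch[1] choose=4:
    choose[0, 1, 0] @ H2
      branch[0] choose=0:
        H0 returns (0, 3)
        H1 returns [(0, 3)]
        H2 returns [[(0, 3)]]
      branch[1] choose=1:
        H0 returns (4, 3)
        H1 returns [(4, 3)]
        H2 returns [[(4, 3)]]
      branch[2] choose=0:
        H0 returns (0, 3)
        H1 returns [(0, 3)]
        H2 returns [[(0, 3)]]
  branch[2] choose=3:
    choose[0, 1, 0] @ H2
      branch[0] choose=0:
        H0 returns (0, 3)
        H1 returns [(0, 3)]
        H2 returns [[(0, 3)]]
      branch[1] choose=1:
        H0 returns (3, 3)
        H1 returns [(3, 3)]
        H2 returns [[(3, 3)]]
      branch[2] choose=0:
        H0 returns (0, 3)
        H1 returns [(0, 3)]
        H2 returns [[(0, 3)]]
= [[(0, 3)], [(1, 3)], [(0, 3)], [(0, 3)], [(4, 3)], [(0, 3)], [(0, 3)], [(3, 3)], [(0, 3)]]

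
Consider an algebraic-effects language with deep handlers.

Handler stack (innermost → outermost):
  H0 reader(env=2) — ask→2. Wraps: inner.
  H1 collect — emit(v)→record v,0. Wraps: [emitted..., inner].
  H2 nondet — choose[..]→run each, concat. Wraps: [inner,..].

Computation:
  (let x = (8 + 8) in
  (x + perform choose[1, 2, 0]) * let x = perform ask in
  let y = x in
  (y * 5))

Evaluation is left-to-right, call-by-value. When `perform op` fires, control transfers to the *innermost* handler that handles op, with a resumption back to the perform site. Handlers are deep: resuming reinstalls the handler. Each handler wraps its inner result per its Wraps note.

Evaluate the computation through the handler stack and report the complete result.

Answer: [[170], [180], [160]]

Step-by-step:
choose[1, 2, 0] @ H2
  branch[0] choose=1:
    ask @ H0 ⇒ 2
    H0 returns 170
    H1 returns [170]
    H2 returns [[170]]
  branch[1] choose=2:
    ask @ H0 ⇒ 2
    H0 returns 180
    H1 returns [180]
    H2 returns [[180]]
  branch[2] choose=0:
    ask @ H0 ⇒ 2
    H0 returns 160
    H1 returns [160]
    H2 returns [[160]]
= [[170], [180], [160]]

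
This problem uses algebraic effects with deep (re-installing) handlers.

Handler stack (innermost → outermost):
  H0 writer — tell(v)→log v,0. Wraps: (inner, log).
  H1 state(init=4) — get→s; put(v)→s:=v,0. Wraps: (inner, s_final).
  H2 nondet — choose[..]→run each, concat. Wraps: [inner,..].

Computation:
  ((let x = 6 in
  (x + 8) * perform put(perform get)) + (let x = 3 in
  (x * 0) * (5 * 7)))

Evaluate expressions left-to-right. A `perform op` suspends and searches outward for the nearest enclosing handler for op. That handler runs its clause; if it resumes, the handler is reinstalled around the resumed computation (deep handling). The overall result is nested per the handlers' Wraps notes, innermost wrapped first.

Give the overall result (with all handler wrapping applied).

Evaluation trace:
get @ H1 ⇒ 4
put(4) @ H1 ⇒ s:=4
H0 returns (0, ())
H1 returns ((0, ()), 4)
H2 returns [((0, ()), 4)]
= [((0, ()), 4)]

Answer: [((0, ()), 4)]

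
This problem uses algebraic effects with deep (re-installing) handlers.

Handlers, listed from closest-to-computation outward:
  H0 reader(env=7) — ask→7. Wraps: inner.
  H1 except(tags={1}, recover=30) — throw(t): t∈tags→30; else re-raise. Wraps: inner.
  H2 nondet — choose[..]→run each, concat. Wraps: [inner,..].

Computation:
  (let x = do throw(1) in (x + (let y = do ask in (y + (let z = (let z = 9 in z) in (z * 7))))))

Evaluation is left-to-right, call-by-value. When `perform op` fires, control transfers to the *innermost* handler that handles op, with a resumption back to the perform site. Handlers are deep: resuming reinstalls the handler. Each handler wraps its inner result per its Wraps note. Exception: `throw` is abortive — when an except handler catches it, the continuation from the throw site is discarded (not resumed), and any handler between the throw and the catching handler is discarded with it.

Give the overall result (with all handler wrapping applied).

Answer: [30]

Working:
throw(1) @ H1 caught ⇒ 30
H2 returns [30]
= [30]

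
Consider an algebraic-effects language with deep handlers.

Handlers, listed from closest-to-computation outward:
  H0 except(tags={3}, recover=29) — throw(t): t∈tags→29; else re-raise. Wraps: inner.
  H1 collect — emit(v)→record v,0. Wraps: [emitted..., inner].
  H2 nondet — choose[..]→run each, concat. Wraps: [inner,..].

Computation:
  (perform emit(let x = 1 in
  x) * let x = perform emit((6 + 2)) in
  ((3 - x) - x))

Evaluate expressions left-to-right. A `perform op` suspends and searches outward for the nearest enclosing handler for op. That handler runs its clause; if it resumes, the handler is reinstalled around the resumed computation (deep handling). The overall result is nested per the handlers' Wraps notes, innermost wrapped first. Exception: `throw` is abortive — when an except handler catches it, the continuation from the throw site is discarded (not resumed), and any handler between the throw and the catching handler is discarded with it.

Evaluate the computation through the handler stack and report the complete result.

Answer: [[1, 8, 0]]

Step-by-step:
emit(1) @ H1 ⇒ out+=1
emit(8) @ H1 ⇒ out+=8
H0 returns 0
H1 returns [1, 8, 0]
H2 returns [[1, 8, 0]]
= [[1, 8, 0]]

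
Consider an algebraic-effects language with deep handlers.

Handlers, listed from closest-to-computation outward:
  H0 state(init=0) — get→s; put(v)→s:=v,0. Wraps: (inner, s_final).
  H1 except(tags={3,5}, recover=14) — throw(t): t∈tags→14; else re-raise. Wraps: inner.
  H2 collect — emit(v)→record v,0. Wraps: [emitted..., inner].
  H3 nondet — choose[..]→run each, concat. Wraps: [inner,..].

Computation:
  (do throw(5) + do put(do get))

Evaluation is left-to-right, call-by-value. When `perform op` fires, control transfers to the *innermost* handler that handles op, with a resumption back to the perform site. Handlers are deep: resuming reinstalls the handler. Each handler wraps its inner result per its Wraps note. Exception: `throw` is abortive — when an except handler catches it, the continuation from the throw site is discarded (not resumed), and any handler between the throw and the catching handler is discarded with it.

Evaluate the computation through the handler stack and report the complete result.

Answer: [[14]]

Step-by-step:
throw(5) @ H1 caught ⇒ 14
H2 returns [14]
H3 returns [[14]]
= [[14]]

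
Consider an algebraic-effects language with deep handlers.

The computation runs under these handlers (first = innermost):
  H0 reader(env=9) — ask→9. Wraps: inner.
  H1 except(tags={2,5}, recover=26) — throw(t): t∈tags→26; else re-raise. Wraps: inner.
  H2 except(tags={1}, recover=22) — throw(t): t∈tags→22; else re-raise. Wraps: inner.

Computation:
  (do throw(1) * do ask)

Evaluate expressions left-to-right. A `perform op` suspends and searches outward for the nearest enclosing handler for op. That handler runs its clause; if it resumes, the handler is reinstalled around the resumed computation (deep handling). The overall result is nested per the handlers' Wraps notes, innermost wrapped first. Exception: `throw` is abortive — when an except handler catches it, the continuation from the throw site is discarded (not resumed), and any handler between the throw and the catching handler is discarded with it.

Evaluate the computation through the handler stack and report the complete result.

Answer: 22

Working:
throw(1) @ H1 re-raised
throw(1) @ H2 caught ⇒ 22
= 22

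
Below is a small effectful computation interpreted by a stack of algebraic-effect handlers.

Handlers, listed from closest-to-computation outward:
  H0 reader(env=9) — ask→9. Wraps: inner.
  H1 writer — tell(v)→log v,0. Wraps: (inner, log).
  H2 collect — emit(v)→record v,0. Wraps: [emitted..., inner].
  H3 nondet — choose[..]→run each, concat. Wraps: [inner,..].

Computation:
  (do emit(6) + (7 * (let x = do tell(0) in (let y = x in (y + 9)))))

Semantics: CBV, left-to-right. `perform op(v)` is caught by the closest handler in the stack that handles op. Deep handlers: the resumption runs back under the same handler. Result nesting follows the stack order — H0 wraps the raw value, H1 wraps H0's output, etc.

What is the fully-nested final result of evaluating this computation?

Answer: [[6, (63, (0))]]

Step-by-step:
emit(6) @ H2 ⇒ out+=6
tell(0) @ H1 ⇒ log+=0
H0 returns 63
H1 returns (63, (0))
H2 returns [6, (63, (0))]
H3 returns [[6, (63, (0))]]
= [[6, (63, (0))]]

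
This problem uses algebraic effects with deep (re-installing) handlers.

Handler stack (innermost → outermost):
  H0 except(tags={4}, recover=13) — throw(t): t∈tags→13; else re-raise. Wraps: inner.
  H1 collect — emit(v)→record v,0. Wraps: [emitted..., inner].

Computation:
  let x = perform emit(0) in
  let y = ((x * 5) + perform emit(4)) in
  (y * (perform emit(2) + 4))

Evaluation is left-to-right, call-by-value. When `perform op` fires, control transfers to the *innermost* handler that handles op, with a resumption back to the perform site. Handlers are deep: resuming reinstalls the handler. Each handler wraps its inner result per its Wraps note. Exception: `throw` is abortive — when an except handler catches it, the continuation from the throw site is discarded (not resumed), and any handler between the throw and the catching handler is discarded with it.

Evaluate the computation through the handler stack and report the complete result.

Answer: [0, 4, 2, 0]

Evaluation trace:
emit(0) @ H1 ⇒ out+=0
emit(4) @ H1 ⇒ out+=4
emit(2) @ H1 ⇒ out+=2
H0 returns 0
H1 returns [0, 4, 2, 0]
= [0, 4, 2, 0]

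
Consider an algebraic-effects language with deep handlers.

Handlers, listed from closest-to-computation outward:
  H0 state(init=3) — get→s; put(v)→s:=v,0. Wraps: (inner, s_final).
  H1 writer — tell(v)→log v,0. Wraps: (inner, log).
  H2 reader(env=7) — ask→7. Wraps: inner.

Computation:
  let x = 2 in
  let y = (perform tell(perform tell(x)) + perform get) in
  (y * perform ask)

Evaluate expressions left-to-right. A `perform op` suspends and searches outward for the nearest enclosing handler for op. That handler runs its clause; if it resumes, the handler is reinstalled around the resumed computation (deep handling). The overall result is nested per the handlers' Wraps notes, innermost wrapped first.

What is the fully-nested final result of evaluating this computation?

Step-by-step:
tell(2) @ H1 ⇒ log+=2
tell(0) @ H1 ⇒ log+=0
get @ H0 ⇒ 3
ask @ H2 ⇒ 7
H0 returns (21, 3)
H1 returns ((21, 3), (2, 0))
H2 returns ((21, 3), (2, 0))
= ((21, 3), (2, 0))

Answer: ((21, 3), (2, 0))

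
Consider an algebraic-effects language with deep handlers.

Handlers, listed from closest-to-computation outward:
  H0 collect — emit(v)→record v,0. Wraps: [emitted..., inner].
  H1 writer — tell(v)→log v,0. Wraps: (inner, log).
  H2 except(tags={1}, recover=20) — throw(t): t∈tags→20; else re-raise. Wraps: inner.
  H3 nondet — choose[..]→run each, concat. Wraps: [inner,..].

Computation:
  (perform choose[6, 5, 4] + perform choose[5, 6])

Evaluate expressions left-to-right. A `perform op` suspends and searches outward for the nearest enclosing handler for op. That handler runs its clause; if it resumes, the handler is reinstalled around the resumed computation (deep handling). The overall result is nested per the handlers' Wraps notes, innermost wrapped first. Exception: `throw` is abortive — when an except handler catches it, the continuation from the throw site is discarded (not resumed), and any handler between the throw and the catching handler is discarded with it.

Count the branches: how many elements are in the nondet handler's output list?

Evaluation trace:
choose[6, 5, 4] @ H3
  branch[0] choose=6:
    choose[5, 6] @ H3
      branch[0] choose=5:
        H0 returns [11]
        H1 returns ([11], ())
        H2 returns ([11], ())
        H3 returns [([11], ())]
      branch[1] choose=6:
        H0 returns [12]
        H1 returns ([12], ())
        H2 returns ([12], ())
        H3 returns [([12], ())]
  branch[1] choose=5:
    choose[5, 6] @ H3
      branch[0] choose=5:
        H0 returns [10]
        H1 returns ([10], ())
        H2 returns ([10], ())
        H3 returns [([10], ())]
      branch[1] choose=6:
        H0 returns [11]
        H1 returns ([11], ())
        H2 returns ([11], ())
        H3 returns [([11], ())]
  branch[2] choose=4:
    choose[5, 6] @ H3
      branch[0] choose=5:
        H0 returns [9]
        H1 returns ([9], ())
        H2 returns ([9], ())
        H3 returns [([9], ())]
      branch[1] choose=6:
        H0 returns [10]
        H1 returns ([10], ())
        H2 returns ([10], ())
        H3 returns [([10], ())]
= [([11], ()), ([12], ()), ([10], ()), ([11], ()), ([9], ()), ([10], ())]

Answer: 6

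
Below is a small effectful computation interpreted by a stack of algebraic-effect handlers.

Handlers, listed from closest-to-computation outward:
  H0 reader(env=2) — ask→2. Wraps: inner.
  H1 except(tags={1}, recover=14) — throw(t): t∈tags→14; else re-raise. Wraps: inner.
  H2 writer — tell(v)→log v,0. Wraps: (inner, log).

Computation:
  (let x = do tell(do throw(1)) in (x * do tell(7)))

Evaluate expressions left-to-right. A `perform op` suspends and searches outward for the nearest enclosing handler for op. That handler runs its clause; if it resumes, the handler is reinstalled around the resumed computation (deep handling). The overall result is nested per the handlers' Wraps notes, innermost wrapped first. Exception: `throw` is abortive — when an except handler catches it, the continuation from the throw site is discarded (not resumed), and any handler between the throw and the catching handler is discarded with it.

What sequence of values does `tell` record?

Working:
throw(1) @ H1 caught ⇒ 14
H2 returns (14, ())
= (14, ())

Answer: ()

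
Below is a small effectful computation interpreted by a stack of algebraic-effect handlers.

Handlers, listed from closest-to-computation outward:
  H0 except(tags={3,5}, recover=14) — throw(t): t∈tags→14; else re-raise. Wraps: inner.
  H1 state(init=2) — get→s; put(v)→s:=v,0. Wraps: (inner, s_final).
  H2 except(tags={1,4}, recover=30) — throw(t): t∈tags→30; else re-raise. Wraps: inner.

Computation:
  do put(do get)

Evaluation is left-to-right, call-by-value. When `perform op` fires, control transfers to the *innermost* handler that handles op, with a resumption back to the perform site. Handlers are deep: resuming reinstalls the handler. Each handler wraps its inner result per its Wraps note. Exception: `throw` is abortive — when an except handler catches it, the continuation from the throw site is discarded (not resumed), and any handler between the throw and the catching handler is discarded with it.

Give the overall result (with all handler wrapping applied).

Step-by-step:
get @ H1 ⇒ 2
put(2) @ H1 ⇒ s:=2
H0 returns 0
H1 returns (0, 2)
H2 returns (0, 2)
= (0, 2)

Answer: (0, 2)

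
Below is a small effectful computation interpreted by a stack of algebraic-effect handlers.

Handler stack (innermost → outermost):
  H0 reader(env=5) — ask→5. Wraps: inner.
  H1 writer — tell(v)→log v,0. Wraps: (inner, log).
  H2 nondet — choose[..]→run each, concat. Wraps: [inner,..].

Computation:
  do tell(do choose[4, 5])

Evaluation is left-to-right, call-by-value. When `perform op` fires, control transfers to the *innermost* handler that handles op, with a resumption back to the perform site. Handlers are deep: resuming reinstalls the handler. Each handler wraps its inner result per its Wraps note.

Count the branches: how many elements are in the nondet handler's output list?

Step-by-step:
choose[4, 5] @ H2
  branch[0] choose=4:
    tell(4) @ H1 ⇒ log+=4
    H0 returns 0
    H1 returns (0, (4))
    H2 returns [(0, (4))]
  branch[1] choose=5:
    tell(5) @ H1 ⇒ log+=5
    H0 returns 0
    H1 returns (0, (5))
    H2 returns [(0, (5))]
= [(0, (4)), (0, (5))]

Answer: 2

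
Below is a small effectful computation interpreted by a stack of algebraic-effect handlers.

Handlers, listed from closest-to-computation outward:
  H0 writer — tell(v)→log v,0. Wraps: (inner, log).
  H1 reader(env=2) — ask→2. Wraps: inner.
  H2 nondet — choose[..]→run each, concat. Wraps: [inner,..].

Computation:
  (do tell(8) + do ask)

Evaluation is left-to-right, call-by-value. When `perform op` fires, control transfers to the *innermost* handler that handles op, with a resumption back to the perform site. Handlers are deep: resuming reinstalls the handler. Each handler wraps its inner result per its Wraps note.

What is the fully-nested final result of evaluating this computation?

Working:
tell(8) @ H0 ⇒ log+=8
ask @ H1 ⇒ 2
H0 returns (2, (8))
H1 returns (2, (8))
H2 returns [(2, (8))]
= [(2, (8))]

Answer: [(2, (8))]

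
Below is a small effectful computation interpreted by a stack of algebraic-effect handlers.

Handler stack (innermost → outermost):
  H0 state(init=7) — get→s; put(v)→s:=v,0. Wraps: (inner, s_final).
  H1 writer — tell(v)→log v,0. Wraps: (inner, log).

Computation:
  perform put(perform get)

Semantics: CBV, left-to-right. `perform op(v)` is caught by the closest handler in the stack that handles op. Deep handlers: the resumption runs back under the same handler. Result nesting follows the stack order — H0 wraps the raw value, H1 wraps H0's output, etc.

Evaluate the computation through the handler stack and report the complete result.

Working:
get @ H0 ⇒ 7
put(7) @ H0 ⇒ s:=7
H0 returns (0, 7)
H1 returns ((0, 7), ())
= ((0, 7), ())

Answer: ((0, 7), ())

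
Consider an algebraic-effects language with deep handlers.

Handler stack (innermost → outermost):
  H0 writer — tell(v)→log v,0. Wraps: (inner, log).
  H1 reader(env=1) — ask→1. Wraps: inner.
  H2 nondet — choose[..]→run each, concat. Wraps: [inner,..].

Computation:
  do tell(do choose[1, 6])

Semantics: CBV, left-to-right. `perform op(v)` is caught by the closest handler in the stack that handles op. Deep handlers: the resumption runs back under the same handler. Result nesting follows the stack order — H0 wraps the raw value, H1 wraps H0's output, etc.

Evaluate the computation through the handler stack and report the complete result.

Evaluation trace:
choose[1, 6] @ H2
  branch[0] choose=1:
    tell(1) @ H0 ⇒ log+=1
    H0 returns (0, (1))
    H1 returns (0, (1))
    H2 returns [(0, (1))]
  branch[1] choose=6:
    tell(6) @ H0 ⇒ log+=6
    H0 returns (0, (6))
    H1 returns (0, (6))
    H2 returns [(0, (6))]
= [(0, (1)), (0, (6))]

Answer: [(0, (1)), (0, (6))]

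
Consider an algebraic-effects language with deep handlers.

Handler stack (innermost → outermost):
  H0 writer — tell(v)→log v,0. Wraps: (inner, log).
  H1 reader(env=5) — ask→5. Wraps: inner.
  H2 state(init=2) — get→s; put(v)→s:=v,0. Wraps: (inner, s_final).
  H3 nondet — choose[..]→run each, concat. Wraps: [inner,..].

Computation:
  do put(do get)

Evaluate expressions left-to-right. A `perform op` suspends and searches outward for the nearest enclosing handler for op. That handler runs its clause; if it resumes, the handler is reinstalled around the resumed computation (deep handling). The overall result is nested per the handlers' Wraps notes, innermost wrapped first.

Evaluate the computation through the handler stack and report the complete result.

Working:
get @ H2 ⇒ 2
put(2) @ H2 ⇒ s:=2
H0 returns (0, ())
H1 returns (0, ())
H2 returns ((0, ()), 2)
H3 returns [((0, ()), 2)]
= [((0, ()), 2)]

Answer: [((0, ()), 2)]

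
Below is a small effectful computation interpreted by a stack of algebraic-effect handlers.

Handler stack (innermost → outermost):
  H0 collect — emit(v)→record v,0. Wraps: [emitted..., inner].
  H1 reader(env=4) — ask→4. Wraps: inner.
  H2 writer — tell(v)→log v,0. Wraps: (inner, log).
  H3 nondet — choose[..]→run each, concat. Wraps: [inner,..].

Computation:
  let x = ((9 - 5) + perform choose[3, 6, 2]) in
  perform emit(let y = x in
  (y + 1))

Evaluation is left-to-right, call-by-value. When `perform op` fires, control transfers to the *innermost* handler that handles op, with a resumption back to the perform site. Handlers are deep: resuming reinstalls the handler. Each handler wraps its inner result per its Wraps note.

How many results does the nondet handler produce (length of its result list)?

Answer: 3

Working:
choose[3, 6, 2] @ H3
  branch[0] choose=3:
    emit(8) @ H0 ⇒ out+=8
    H0 returns [8, 0]
    H1 returns [8, 0]
    H2 returns ([8, 0], ())
    H3 returns [([8, 0], ())]
  branch[1] choose=6:
    emit(11) @ H0 ⇒ out+=11
    H0 returns [11, 0]
    H1 returns [11, 0]
    H2 returns ([11, 0], ())
    H3 returns [([11, 0], ())]
  branch[2] choose=2:
    emit(7) @ H0 ⇒ out+=7
    H0 returns [7, 0]
    H1 returns [7, 0]
    H2 returns ([7, 0], ())
    H3 returns [([7, 0], ())]
= [([8, 0], ()), ([11, 0], ()), ([7, 0], ())]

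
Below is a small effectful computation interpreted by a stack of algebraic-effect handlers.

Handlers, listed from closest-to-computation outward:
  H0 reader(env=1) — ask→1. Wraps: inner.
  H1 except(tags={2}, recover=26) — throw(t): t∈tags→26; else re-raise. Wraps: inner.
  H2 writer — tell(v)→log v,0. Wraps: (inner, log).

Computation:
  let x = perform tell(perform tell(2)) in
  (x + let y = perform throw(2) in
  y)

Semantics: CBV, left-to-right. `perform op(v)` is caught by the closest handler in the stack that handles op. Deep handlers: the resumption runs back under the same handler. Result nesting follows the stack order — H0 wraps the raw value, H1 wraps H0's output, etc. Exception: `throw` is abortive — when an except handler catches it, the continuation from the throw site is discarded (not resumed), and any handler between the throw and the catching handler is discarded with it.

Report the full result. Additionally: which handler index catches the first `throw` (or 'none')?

Answer: (26, (2, 0)) ; first throw caught by: H1

Step-by-step:
tell(2) @ H2 ⇒ log+=2
tell(0) @ H2 ⇒ log+=0
throw(2) @ H1 caught ⇒ 26
H2 returns (26, (2, 0))
= (26, (2, 0))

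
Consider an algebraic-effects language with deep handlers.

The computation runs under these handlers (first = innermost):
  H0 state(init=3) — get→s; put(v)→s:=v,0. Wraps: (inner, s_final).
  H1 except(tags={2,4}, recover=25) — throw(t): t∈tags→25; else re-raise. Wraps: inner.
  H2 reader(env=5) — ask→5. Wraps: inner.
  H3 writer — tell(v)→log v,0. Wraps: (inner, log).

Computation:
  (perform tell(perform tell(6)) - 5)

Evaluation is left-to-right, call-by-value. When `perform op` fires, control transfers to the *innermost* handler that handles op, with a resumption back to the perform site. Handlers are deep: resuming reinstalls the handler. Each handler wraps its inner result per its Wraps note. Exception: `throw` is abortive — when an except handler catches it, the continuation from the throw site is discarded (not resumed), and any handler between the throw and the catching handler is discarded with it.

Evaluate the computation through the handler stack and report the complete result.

Working:
tell(6) @ H3 ⇒ log+=6
tell(0) @ H3 ⇒ log+=0
H0 returns (-5, 3)
H1 returns (-5, 3)
H2 returns (-5, 3)
H3 returns ((-5, 3), (6, 0))
= ((-5, 3), (6, 0))

Answer: ((-5, 3), (6, 0))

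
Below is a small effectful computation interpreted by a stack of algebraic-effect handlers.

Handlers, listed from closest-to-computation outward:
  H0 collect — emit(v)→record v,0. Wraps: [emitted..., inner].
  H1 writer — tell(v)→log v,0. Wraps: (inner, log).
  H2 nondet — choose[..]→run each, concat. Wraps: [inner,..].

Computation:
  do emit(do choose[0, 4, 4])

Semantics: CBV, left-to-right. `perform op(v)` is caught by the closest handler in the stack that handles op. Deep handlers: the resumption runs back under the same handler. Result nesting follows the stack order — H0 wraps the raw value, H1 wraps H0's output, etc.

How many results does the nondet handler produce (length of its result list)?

Answer: 3

Step-by-step:
choose[0, 4, 4] @ H2
  branch[0] choose=0:
    emit(0) @ H0 ⇒ out+=0
    H0 returns [0, 0]
    H1 returns ([0, 0], ())
    H2 returns [([0, 0], ())]
  branch[1] choose=4:
    emit(4) @ H0 ⇒ out+=4
    H0 returns [4, 0]
    H1 returns ([4, 0], ())
    H2 returns [([4, 0], ())]
  branch[2] choose=4:
    emit(4) @ H0 ⇒ out+=4
    H0 returns [4, 0]
    H1 returns ([4, 0], ())
    H2 returns [([4, 0], ())]
= [([0, 0], ()), ([4, 0], ()), ([4, 0], ())]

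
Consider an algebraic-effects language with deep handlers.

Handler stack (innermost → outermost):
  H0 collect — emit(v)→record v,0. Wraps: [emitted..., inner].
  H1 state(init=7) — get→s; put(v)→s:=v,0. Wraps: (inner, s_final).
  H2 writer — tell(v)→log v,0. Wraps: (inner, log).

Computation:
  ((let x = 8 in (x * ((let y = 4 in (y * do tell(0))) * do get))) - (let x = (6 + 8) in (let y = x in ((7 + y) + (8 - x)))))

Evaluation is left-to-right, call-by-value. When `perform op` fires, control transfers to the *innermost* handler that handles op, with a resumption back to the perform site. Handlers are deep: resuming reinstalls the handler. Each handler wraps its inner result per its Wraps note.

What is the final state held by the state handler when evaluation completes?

Working:
tell(0) @ H2 ⇒ log+=0
get @ H1 ⇒ 7
H0 returns [-15]
H1 returns ([-15], 7)
H2 returns (([-15], 7), (0))
= (([-15], 7), (0))

Answer: 7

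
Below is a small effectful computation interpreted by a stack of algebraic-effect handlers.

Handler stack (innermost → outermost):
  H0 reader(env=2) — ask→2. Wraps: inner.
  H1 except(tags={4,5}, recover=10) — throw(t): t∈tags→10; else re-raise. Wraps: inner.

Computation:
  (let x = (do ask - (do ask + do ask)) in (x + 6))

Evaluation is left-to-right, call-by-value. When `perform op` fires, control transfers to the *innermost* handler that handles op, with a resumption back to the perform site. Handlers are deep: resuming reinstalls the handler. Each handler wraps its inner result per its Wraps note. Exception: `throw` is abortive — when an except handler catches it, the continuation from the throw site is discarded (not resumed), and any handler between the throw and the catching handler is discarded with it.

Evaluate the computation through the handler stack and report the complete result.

Answer: 4

Evaluation trace:
ask @ H0 ⇒ 2
ask @ H0 ⇒ 2
ask @ H0 ⇒ 2
H0 returns 4
H1 returns 4
= 4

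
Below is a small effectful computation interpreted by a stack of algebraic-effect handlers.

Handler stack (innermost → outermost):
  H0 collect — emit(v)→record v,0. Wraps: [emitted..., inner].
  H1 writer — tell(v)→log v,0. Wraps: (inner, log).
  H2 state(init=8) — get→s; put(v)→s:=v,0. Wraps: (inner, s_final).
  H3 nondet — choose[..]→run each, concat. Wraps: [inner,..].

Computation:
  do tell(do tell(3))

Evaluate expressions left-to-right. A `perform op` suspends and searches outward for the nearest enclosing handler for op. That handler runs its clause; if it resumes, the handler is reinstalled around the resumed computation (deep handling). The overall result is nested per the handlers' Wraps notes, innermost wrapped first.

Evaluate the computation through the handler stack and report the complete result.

Evaluation trace:
tell(3) @ H1 ⇒ log+=3
tell(0) @ H1 ⇒ log+=0
H0 returns [0]
H1 returns ([0], (3, 0))
H2 returns (([0], (3, 0)), 8)
H3 returns [(([0], (3, 0)), 8)]
= [(([0], (3, 0)), 8)]

Answer: [(([0], (3, 0)), 8)]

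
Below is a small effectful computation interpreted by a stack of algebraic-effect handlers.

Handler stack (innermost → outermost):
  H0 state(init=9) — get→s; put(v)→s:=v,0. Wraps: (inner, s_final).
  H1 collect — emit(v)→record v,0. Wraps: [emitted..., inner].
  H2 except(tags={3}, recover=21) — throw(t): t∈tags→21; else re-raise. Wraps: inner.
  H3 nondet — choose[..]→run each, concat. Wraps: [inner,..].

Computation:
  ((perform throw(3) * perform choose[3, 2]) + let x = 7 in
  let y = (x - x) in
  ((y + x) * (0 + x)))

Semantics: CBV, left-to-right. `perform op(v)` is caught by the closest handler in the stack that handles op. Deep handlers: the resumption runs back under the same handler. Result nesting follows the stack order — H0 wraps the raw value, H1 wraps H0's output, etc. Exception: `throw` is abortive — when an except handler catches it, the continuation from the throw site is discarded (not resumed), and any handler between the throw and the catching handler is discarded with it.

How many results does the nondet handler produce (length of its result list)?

Answer: 1

Working:
throw(3) @ H2 caught ⇒ 21
H3 returns [21]
= [21]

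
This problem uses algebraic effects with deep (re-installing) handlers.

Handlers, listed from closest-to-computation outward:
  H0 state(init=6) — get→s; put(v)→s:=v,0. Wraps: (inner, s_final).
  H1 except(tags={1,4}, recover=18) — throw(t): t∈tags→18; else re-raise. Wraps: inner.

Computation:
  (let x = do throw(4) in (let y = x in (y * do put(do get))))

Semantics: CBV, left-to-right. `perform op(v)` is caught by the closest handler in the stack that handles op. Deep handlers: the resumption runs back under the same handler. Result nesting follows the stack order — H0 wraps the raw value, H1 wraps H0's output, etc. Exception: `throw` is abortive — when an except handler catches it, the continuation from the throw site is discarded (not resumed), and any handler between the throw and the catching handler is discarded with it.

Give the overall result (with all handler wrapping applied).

Step-by-step:
throw(4) @ H1 caught ⇒ 18
= 18

Answer: 18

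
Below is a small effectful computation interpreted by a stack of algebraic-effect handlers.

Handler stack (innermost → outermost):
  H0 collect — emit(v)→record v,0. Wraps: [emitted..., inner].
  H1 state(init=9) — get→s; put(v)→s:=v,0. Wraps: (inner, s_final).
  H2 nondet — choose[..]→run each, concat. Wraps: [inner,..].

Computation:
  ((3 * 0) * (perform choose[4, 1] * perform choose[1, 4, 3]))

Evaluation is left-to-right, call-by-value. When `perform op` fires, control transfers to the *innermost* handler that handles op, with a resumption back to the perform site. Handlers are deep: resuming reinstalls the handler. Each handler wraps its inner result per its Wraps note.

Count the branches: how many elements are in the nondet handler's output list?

Working:
choose[4, 1] @ H2
  branch[0] choose=4:
    choose[1, 4, 3] @ H2
      branch[0] choose=1:
        H0 returns [0]
        H1 returns ([0], 9)
        H2 returns [([0], 9)]
      branch[1] choose=4:
        H0 returns [0]
        H1 returns ([0], 9)
        H2 returns [([0], 9)]
      branch[2] choose=3:
        H0 returns [0]
        H1 returns ([0], 9)
        H2 returns [([0], 9)]
  branch[1] choose=1:
    choose[1, 4, 3] @ H2
      branch[0] choose=1:
        H0 returns [0]
        H1 returns ([0], 9)
        H2 returns [([0], 9)]
      branch[1] choose=4:
        H0 returns [0]
        H1 returns ([0], 9)
        H2 returns [([0], 9)]
      branch[2] choose=3:
        H0 returns [0]
        H1 returns ([0], 9)
        H2 returns [([0], 9)]
= [([0], 9), ([0], 9), ([0], 9), ([0], 9), ([0], 9), ([0], 9)]

Answer: 6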